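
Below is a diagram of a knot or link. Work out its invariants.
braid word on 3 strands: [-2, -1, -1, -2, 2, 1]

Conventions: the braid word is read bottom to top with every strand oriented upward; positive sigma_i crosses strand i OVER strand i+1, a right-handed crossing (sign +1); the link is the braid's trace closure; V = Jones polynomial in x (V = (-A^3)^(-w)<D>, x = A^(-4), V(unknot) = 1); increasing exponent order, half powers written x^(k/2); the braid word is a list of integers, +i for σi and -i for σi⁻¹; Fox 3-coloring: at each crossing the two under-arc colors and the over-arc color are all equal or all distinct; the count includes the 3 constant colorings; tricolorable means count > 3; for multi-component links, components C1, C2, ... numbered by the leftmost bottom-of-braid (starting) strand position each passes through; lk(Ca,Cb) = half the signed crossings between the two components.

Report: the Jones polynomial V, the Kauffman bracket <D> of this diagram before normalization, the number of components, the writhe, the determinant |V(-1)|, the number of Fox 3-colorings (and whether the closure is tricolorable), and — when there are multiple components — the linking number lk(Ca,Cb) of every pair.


V(x) = 1
bracket: A^-6, w = -2
1 component, writhe -2, over 6 crossings
det 1, colorings 3 of 3^6 — not tricolorable
observation: w = -2 (over 6 crossings) is diagram-only; (-A^3)^(2) removes it from V


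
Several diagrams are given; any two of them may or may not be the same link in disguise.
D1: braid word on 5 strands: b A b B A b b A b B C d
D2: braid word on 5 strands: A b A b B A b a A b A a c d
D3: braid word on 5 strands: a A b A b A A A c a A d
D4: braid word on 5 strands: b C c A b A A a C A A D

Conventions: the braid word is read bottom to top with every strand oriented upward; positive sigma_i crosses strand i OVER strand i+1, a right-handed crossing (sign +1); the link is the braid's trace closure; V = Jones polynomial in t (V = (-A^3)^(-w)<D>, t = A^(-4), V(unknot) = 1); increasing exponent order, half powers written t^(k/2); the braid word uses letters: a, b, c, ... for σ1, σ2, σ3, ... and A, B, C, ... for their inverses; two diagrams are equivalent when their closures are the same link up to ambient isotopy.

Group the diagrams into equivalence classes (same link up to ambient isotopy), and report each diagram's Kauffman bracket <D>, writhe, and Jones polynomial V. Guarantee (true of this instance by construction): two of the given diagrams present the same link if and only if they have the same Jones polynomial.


grouping into links: {D1, D2} | {D3, D4}
V(D1) = -t^-3 + 2t^-2 - 2t^-1 + 3 - 2t + 2t^2 - t^3  (w 0, c 12, <D> = -A^-12 + 2A^-8 - 2A^-4 + 3 - 2A^4 + 2A^8 - A^12)
V(D2) = -t^-3 + 2t^-2 - 2t^-1 + 3 - 2t + 2t^2 - t^3  [14 crossings, <D> = -A^-6 + 2A^-2 - 2A^2 + 3A^6 - 2A^10 + 2A^14 - A^18, w = +2]
V(D3) = t^-5 - 2t^-4 + 2t^-3 - 2t^-2 + 2t^-1 - 1 + t  [12 crossings, <D> = A^-4 - 1 + 2A^4 - 2A^8 + 2A^12 - 2A^16 + A^20, w = 0]
V(D4) = t^-5 - 2t^-4 + 2t^-3 - 2t^-2 + 2t^-1 - 1 + t  [12 crossings, <D> = A^-16 - A^-12 + 2A^-8 - 2A^-4 + 2 - 2A^4 + A^8, w = -4]
why: comparing 4 Jones polynomials yields 2 groups


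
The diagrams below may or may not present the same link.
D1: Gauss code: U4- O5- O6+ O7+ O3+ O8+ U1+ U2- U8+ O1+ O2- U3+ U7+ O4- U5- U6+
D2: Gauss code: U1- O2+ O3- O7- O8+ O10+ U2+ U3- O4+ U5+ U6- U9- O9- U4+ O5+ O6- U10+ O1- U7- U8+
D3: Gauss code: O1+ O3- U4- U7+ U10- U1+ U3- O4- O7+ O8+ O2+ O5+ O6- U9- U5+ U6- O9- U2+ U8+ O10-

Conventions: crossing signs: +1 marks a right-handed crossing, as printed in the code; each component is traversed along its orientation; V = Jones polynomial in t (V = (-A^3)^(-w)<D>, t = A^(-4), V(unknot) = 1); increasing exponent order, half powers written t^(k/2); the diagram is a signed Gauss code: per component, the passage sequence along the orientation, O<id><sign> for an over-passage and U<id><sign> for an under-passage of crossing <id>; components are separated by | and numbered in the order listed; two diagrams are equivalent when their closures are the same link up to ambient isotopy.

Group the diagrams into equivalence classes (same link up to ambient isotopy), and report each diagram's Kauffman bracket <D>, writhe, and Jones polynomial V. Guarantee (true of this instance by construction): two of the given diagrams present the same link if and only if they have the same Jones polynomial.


grouping into links: {D1, D2, D3}
V(D1) = 1  (w +2, c 8, <D> = A^6)
D2 (bracket 1; 10 crossings at w = 0): V = 1
V(D3) = 1  [10 crossings, <D> = 1, w = 0]
why: all 3 diagrams share one V(t), hence one class


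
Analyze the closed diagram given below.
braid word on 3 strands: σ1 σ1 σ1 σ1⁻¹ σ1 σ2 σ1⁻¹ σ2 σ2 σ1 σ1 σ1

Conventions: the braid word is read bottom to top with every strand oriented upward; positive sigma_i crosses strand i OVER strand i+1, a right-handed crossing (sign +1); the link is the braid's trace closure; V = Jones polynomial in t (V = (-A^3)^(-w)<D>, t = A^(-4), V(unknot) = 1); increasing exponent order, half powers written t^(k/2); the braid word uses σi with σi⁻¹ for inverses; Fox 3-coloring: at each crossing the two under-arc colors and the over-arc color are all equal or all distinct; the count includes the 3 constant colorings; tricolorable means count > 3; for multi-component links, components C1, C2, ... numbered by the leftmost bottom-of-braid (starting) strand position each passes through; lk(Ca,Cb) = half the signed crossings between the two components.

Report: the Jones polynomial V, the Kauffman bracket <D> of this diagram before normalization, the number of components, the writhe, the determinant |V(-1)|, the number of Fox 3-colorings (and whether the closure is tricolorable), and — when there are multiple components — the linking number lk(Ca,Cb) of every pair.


V(t) = t^3 - t^4 + 3t^5 - 3t^6 + 4t^7 - 5t^8 + 4t^9 - 3t^10 + 2t^11 - t^12
bracket: -A^-24 + 2A^-20 - 3A^-16 + 4A^-12 - 5A^-8 + 4A^-4 - 3 + 3A^4 - A^8 + A^12, w = +8
1 component, writhe +8, over 12 crossings
det 27, colorings 9 of 3^12 — tricolorable
observation: V spans 9 powers of t: at least 9 crossings in any diagram


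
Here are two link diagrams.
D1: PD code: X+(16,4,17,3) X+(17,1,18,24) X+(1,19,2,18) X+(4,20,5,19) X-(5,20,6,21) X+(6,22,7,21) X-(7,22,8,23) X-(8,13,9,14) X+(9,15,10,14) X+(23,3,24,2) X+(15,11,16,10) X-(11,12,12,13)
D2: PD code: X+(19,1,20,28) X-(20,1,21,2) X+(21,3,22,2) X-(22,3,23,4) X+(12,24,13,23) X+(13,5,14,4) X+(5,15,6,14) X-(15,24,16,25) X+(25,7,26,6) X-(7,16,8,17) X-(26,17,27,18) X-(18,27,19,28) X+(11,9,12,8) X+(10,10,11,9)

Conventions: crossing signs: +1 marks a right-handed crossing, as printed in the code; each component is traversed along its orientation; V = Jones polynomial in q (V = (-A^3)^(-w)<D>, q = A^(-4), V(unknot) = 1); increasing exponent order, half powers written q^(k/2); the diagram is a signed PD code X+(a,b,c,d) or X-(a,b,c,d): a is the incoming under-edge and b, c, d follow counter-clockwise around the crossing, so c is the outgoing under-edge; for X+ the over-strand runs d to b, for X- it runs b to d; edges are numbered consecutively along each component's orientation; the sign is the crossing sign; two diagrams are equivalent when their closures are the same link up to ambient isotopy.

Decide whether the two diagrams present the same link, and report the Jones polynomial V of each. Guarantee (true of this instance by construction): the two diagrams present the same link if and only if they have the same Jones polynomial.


equivalent: no
V(D1) = q + q^3 - q^4  (w +4, c 12, <D> = -A^-4 + 1 + A^8)
V(D2) = -q^-3 + 2q^-2 - 2q^-1 + 3 - 2q + 2q^2 - q^3  (w +2, c 14, <D> = -A^-6 + 2A^-2 - 2A^2 + 3A^6 - 2A^10 + 2A^14 - A^18)
why: 2 values of V(q) split the 2 diagrams


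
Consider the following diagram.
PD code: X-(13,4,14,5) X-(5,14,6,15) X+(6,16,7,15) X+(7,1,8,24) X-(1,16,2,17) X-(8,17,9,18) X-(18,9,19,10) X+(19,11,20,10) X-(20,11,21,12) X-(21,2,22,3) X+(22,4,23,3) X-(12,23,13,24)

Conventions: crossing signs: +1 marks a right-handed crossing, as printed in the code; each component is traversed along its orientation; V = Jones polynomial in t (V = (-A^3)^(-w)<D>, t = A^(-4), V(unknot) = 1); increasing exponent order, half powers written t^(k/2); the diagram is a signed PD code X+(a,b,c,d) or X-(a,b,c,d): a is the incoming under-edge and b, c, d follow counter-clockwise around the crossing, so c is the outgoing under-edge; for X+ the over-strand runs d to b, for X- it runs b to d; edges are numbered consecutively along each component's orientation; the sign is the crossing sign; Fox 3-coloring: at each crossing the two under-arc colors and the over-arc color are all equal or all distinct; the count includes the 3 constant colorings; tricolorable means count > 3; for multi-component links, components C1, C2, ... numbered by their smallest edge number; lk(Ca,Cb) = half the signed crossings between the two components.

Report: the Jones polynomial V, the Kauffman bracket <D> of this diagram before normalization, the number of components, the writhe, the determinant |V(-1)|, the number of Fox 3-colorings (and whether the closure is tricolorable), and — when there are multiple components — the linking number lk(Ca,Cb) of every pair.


V(t) = -t^-6 + t^-5 - t^-4 + 2t^-3 - t^-2 + t^-1
bracket: A^-8 - A^-4 + 2 - A^4 + A^8 - A^12, w = -4
1 component, writhe -4, over 12 crossings
det 7, colorings 3 of 3^12 — not tricolorable
observation: V spans 5 powers of t: at least 5 crossings in any diagram


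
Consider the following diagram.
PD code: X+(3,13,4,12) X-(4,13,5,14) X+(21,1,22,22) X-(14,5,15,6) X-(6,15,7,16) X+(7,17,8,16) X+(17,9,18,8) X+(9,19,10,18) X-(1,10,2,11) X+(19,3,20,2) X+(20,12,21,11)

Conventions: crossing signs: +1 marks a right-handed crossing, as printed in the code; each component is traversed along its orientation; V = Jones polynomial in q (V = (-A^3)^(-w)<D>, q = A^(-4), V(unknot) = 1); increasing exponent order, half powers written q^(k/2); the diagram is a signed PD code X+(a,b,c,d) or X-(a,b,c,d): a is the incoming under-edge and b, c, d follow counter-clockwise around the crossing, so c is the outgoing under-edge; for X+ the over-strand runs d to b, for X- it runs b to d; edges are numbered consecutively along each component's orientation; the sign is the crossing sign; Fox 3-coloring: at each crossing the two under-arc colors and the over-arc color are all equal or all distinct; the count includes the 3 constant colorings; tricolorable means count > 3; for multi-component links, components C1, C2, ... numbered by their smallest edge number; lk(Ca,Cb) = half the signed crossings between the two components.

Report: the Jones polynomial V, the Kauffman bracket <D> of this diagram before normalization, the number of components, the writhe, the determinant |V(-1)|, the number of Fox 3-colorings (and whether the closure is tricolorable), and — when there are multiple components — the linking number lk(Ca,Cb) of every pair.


V(q) = 1
bracket: -A^9, w = +3
1 component, writhe +3, over 11 crossings
det 1, colorings 3 of 3^11 — not tricolorable
observation: w = +3 (over 11 crossings) is diagram-only; (-A^3)^(-3) removes it from V


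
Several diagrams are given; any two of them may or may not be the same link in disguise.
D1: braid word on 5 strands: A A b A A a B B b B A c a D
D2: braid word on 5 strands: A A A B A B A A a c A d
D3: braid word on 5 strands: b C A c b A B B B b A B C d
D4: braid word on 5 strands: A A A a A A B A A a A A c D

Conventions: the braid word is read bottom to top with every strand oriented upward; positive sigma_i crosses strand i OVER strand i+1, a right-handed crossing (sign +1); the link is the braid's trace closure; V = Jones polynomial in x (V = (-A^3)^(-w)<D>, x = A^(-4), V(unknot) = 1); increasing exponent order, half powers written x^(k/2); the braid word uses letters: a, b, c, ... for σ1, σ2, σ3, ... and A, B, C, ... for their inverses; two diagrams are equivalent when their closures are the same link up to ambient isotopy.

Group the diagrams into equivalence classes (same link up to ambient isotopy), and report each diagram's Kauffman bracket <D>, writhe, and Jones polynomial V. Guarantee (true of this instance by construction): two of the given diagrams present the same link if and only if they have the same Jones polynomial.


equivalence classes: {D1, D3} | {D2, D4}
D1 (bracket A^-8 - A^-4 + 2 - A^4 + A^8 - A^12; 14 crossings at w = -4): V = -x^-6 + x^-5 - x^-4 + 2x^-3 - x^-2 + x^-1
V(D2) = -x^-10 + x^-9 - x^-8 + x^-7 - x^-6 + x^-5 + x^-3  [12 crossings, <D> = A^-6 + A^2 - A^6 + A^10 - A^14 + A^18 - A^22, w = -6]
V(D3) = -x^-6 + x^-5 - x^-4 + 2x^-3 - x^-2 + x^-1  (w -4, c 14, <D> = A^-8 - A^-4 + 2 - A^4 + A^8 - A^12)
D4 (bracket A^-12 + A^-4 - 1 + A^4 - A^8 + A^12 - A^16; 14 crossings at w = -8): V = -x^-10 + x^-9 - x^-8 + x^-7 - x^-6 + x^-5 + x^-3
observation: 2 classes among 4 diagrams; unequal V(x) rules out equality


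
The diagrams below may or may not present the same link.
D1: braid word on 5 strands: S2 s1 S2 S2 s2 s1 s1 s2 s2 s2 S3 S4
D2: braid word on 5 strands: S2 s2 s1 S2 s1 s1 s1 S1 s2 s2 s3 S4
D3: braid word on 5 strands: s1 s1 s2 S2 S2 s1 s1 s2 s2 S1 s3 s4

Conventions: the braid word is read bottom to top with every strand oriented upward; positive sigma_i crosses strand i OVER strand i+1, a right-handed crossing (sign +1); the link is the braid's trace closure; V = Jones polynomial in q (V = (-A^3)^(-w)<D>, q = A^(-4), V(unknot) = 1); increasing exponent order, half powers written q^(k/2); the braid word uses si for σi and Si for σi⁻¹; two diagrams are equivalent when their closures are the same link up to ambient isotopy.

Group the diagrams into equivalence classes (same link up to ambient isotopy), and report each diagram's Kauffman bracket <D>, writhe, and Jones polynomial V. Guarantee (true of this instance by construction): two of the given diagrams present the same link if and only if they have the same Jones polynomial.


grouping into links: {D1, D2, D3}
V(D1) = q - q^2 + 2q^3 - q^4 + q^5 - q^6  (w +2, c 12, <D> = -A^-18 + A^-14 - A^-10 + 2A^-6 - A^-2 + A^2)
V(D2) = q - q^2 + 2q^3 - q^4 + q^5 - q^6  [12 crossings, <D> = -A^-12 + A^-8 - A^-4 + 2 - A^4 + A^8, w = +4]
V(D3) = q - q^2 + 2q^3 - q^4 + q^5 - q^6  [12 crossings, <D> = -A^-6 + A^-2 - A^2 + 2A^6 - A^10 + A^14, w = +6]
why: all 3 diagrams share one V(q), hence one class


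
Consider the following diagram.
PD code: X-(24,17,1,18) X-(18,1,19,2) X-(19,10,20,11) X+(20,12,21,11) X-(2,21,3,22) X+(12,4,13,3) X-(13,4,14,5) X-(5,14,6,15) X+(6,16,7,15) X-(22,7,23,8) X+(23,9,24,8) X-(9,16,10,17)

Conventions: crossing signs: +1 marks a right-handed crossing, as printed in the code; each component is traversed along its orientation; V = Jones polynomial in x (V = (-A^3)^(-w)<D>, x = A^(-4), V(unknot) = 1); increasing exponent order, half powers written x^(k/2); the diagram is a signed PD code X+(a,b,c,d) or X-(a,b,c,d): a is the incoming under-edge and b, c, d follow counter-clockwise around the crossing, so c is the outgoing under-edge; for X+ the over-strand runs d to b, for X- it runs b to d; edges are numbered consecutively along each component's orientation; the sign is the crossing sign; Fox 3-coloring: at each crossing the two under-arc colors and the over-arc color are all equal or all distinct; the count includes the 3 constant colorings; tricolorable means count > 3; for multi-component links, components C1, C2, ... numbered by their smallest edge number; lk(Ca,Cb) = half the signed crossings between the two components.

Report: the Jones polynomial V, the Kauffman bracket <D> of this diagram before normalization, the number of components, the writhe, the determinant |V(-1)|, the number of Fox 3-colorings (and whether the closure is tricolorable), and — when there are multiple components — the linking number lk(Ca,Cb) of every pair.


V = -x^-4 + x^-3 + x^-1
<D> = A^-8 + 1 - A^4 (w = -4)
1 component over 12 crossings, w = -4
9 Fox colorings among 3^12, |V(-1)| = 3: tricolorable
why: |V(-1)| = 3: so tricolorable, since 3 divides 3


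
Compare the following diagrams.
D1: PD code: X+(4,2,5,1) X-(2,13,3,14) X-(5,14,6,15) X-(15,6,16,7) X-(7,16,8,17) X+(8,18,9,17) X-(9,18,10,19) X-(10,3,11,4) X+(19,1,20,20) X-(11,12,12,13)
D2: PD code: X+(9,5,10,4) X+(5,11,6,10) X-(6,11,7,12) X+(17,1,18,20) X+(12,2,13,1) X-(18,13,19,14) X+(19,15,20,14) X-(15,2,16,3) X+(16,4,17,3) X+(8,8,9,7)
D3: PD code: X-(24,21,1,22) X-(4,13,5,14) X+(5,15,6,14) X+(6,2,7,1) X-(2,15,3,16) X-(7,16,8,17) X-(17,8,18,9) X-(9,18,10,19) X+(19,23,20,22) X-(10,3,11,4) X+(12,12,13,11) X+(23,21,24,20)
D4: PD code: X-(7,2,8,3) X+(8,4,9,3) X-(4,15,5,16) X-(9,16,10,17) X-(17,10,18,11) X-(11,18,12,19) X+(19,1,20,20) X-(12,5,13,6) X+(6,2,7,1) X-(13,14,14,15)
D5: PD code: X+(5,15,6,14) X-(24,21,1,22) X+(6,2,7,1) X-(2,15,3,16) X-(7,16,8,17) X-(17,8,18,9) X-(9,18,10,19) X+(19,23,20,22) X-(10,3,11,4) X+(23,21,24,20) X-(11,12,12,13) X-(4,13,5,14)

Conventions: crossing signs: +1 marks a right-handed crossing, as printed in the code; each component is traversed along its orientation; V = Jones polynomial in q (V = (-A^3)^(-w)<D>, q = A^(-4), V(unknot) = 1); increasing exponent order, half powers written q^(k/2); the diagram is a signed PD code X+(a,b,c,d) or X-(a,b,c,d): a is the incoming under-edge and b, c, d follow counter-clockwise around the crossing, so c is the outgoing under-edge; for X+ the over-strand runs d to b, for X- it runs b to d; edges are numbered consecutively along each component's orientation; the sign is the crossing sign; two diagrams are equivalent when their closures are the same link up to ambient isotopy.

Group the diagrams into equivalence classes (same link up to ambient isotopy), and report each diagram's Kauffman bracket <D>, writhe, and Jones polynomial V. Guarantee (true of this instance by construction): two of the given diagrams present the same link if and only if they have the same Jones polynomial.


grouping into links: {D1, D3, D4, D5} | {D2}
V(D1) = -q^-6 + q^-5 - q^-4 + 2q^-3 - q^-2 + q^-1  (w -4, c 10, <D> = A^-8 - A^-4 + 2 - A^4 + A^8 - A^12)
D2 (bracket A^12; 10 crossings at w = +4): V = 1
V(D3) = -q^-6 + q^-5 - q^-4 + 2q^-3 - q^-2 + q^-1  (w -2, c 12, <D> = A^-2 - A^2 + 2A^6 - A^10 + A^14 - A^18)
V(D4) = -q^-6 + q^-5 - q^-4 + 2q^-3 - q^-2 + q^-1  (w -4, c 10, <D> = A^-8 - A^-4 + 2 - A^4 + A^8 - A^12)
V(D5) = -q^-6 + q^-5 - q^-4 + 2q^-3 - q^-2 + q^-1  [12 crossings, <D> = A^-8 - A^-4 + 2 - A^4 + A^8 - A^12, w = -4]
key observation: comparing 5 Jones polynomials yields 2 groups


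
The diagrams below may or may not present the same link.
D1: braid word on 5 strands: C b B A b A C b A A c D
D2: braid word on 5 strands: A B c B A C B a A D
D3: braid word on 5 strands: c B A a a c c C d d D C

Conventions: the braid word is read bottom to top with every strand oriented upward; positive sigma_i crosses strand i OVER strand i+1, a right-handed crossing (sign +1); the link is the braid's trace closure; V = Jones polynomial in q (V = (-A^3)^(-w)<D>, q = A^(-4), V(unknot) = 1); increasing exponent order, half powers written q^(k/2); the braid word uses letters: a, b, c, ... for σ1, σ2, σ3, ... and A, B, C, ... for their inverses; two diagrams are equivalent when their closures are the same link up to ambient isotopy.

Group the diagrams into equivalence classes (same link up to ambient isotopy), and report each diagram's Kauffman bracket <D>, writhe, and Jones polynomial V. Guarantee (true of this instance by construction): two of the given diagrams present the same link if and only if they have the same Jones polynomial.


grouping into links: {D1} | {D2} | {D3}
V(D1) = q^-5 - 2q^-4 + 2q^-3 - 2q^-2 + 2q^-1 - 1 + q  (w -4, c 12, <D> = A^-16 - A^-12 + 2A^-8 - 2A^-4 + 2 - 2A^4 + A^8)
V(D2) = -q^-4 + q^-3 + q^-1  [10 crossings, <D> = A^-14 + A^-6 - A^-2, w = -6]
D3 (bracket A^6; 12 crossings at w = +2): V = 1
why: comparing 3 Jones polynomials yields 3 groups


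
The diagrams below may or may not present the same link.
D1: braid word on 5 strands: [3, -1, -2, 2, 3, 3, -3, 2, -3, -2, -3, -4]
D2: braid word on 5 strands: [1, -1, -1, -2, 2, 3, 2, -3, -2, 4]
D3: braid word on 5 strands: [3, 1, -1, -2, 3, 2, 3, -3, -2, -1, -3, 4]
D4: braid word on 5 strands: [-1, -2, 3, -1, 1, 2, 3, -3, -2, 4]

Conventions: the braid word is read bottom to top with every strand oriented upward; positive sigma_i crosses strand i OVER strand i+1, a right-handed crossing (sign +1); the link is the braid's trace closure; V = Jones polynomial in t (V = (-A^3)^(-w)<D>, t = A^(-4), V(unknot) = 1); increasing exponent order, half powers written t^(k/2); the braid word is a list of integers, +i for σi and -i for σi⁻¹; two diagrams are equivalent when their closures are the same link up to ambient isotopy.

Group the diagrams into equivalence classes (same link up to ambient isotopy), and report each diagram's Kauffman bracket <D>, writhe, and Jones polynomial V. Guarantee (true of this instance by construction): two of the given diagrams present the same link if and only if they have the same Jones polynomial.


equivalence classes: {D1, D2, D3, D4}
D1 (bracket A^-6; 12 crossings at w = -2): V = 1
D2 (bracket 1; 10 crossings at w = 0): V = 1
V(D3) = 1  (w 0, c 12, <D> = 1)
D4 (bracket 1; 10 crossings at w = 0): V = 1
observation: one V(t) for all 4 diagrams — one class (guaranteed)


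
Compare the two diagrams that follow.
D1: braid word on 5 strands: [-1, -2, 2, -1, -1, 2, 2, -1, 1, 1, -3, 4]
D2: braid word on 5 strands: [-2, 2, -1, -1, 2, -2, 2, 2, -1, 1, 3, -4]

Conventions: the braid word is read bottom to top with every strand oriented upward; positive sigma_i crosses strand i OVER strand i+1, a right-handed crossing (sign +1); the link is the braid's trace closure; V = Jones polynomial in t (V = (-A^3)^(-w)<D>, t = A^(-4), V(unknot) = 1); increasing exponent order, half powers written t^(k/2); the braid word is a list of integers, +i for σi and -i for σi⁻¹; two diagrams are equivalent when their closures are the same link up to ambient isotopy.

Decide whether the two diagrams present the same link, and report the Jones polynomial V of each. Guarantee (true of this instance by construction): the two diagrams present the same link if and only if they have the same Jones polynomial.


same link: yes
V(D1) = t^-2 + 2 + t^2  [12 crossings, <D> = A^-8 + 2 + A^8, w = 0]
V(D2) = t^-2 + 2 + t^2  (w 0, c 12, <D> = A^-8 + 2 + A^8)
note: one V(t) for all 2 diagrams — one class (guaranteed)


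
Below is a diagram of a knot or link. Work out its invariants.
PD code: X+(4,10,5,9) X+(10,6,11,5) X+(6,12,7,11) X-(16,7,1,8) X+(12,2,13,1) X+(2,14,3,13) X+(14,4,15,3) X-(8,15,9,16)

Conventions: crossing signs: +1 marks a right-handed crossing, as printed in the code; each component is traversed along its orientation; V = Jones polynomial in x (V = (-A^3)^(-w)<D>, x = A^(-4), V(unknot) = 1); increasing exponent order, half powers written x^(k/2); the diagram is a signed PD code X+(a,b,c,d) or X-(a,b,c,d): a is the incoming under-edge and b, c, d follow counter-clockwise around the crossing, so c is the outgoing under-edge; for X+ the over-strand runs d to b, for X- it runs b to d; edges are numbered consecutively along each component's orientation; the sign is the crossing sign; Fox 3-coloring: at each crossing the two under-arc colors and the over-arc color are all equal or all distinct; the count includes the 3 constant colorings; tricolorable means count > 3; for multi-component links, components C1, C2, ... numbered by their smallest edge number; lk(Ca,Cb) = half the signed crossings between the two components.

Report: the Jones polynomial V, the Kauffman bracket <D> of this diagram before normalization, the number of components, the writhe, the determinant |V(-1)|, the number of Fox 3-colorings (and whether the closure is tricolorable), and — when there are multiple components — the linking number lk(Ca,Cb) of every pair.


V = 1 - x + 3x^2 - 3x^3 + 3x^4 - 4x^5 + 3x^6 - 2x^7 + x^8
<D> = A^-20 - 2A^-16 + 3A^-12 - 4A^-8 + 3A^-4 - 3 + 3A^4 - A^8 + A^12 (w = +4)
1 component over 8 crossings, w = +4
9 Fox colorings among 3^8, |V(-1)| = 21: tricolorable
why: w = +4 (over 8 crossings) is diagram-only; (-A^3)^(-4) removes it from V


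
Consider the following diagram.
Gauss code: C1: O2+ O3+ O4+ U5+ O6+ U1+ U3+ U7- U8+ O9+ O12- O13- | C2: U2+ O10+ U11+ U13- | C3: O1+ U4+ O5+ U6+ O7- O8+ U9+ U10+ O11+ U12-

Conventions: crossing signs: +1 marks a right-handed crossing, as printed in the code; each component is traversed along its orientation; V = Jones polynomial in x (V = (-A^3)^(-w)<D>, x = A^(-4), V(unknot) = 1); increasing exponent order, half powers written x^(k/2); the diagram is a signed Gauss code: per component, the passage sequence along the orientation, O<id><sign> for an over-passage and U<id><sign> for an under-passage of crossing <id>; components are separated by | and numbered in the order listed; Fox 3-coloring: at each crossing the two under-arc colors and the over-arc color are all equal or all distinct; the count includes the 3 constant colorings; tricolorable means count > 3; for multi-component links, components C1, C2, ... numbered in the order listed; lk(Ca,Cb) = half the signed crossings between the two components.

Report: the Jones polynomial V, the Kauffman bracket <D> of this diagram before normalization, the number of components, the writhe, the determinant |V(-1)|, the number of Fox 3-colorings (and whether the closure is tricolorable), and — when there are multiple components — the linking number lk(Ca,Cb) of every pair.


V = x^2 + 2x^4 - x^5 + 2x^6 - x^7 + x^8
<D> = -A^-11 + A^-7 - 2A^-3 + A - 2A^5 - A^13 (w = +7)
3 components over 13 crossings, w = +7
lk(C1,C2): 0
lk(C1,C3) = +2
linking number lk(C2,C3) = +1
3 Fox colorings among 3^13, |V(-1)| = 8: not tricolorable
why: the span of V is 6, within the link bound 13 + 3 - 1


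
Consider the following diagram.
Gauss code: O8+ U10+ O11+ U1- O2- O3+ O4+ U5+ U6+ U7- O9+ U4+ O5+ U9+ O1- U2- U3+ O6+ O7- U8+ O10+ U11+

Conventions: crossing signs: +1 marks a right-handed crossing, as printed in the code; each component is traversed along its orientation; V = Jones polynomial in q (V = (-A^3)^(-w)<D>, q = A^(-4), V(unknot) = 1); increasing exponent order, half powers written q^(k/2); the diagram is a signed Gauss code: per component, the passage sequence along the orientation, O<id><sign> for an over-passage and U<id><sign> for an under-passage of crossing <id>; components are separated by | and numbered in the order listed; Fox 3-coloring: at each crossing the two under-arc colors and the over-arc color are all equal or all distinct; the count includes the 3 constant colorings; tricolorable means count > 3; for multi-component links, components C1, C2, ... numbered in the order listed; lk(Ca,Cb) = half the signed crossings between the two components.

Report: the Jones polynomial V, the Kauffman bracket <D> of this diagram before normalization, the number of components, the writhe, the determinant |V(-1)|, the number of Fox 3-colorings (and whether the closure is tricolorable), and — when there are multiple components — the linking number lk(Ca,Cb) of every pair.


Jones polynomial: V(q) = q^2 + 2q^4 - 2q^5 + q^6 - 2q^7 + q^8
<D> = -A^-17 + 2A^-13 - A^-9 + 2A^-5 - 2A^-1 - A^7; writhe +5
components 1, writhe +5 (11 crossings)
3-colorings: 27 of 3^11, det 9 — tricolorable
note: det 9 = |V(-1)|; divisible by 3, so tricolorable


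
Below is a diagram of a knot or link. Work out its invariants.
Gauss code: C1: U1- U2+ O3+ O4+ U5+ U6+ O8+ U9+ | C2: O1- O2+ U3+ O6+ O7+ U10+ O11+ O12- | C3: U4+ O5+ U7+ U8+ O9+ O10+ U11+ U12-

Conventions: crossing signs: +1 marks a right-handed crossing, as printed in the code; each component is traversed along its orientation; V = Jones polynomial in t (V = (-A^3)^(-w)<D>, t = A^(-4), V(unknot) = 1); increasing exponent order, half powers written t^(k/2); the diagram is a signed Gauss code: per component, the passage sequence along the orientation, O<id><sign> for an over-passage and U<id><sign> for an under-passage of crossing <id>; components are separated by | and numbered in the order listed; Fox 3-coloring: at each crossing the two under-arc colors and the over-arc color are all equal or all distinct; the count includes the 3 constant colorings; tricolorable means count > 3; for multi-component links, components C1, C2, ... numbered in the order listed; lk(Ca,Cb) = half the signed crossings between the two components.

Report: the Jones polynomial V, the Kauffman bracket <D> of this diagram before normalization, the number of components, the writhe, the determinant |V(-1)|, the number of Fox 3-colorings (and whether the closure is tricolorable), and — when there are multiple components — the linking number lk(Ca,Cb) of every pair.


Jones polynomial: V(t) = t^3 + t^5 + t^7 + t^9
<D> = A^-12 + A^-4 + A^4 + A^12; writhe +8
components 3, writhe +8 (12 crossings)
linking number lk(C1,C2) = +1
lk(C1,C3): +2
lk(C2,C3) = +1
3-colorings: 3 of 3^12, det 4 — not tricolorable
note: |V(-1)| = 4: so not tricolorable, since 3 does not divide 4


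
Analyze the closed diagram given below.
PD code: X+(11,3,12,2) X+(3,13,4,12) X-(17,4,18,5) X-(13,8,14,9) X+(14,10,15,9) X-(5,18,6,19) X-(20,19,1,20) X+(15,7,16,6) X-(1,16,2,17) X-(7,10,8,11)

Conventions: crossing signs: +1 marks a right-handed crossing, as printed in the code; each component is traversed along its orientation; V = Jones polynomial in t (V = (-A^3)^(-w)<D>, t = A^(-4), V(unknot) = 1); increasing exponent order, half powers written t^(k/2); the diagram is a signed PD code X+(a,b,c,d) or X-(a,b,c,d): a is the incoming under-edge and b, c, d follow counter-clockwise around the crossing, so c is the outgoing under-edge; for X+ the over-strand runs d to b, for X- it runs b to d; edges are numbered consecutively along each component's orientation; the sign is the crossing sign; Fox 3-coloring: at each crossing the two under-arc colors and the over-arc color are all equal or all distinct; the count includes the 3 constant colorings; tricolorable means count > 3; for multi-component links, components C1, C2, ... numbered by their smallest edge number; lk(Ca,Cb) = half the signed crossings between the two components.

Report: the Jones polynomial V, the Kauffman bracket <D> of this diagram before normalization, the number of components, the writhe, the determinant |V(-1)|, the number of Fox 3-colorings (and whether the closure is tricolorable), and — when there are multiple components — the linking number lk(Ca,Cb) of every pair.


Jones polynomial: V(t) = -t^-3 + 2t^-2 - 2t^-1 + 3 - 2t + 2t^2 - t^3
<D> = -A^-18 + 2A^-14 - 2A^-10 + 3A^-6 - 2A^-2 + 2A^2 - A^6; writhe -2
components 1, writhe -2 (10 crossings)
3-colorings: 3 of 3^10, det 13 — not tricolorable
note: w = -2 (over 10 crossings) is diagram-only; (-A^3)^(2) removes it from V


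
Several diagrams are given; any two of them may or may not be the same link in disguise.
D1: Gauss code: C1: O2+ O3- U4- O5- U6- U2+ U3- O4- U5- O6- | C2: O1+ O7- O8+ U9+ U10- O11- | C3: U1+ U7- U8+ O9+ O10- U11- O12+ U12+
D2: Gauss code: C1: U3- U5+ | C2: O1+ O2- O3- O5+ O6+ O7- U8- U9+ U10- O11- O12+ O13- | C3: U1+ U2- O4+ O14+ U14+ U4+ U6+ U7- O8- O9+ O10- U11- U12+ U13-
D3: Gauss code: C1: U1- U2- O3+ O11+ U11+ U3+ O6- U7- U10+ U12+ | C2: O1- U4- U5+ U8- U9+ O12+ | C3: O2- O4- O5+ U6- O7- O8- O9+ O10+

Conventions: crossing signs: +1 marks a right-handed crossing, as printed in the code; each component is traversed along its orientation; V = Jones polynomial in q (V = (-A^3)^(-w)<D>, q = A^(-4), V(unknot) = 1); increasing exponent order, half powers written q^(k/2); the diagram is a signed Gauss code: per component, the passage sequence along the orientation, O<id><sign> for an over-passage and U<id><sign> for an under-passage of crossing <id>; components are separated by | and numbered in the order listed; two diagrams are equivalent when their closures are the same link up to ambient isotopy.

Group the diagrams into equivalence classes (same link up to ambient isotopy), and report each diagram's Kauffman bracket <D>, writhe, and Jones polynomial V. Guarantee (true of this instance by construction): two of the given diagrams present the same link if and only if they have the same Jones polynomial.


classes: {D1} | {D2, D3}
V(D1) = -q^-5 - q^-4 + q^-3 + 2q^-2 + 2q^-1 + 1  [12 crossings, <D> = A^-6 + 2A^-2 + 2A^2 + A^6 - A^10 - A^14, w = -2]
D2 (bracket 1 + A^4 + A^8 + A^12; 14 crossings at w = 0): V = q^-3 + q^-2 + q^-1 + 1
V(D3) = q^-3 + q^-2 + q^-1 + 1  (w 0, c 12, <D> = 1 + A^4 + A^8 + A^12)
insight: V(q) takes 2 values over 3 diagrams, fixing the grouping


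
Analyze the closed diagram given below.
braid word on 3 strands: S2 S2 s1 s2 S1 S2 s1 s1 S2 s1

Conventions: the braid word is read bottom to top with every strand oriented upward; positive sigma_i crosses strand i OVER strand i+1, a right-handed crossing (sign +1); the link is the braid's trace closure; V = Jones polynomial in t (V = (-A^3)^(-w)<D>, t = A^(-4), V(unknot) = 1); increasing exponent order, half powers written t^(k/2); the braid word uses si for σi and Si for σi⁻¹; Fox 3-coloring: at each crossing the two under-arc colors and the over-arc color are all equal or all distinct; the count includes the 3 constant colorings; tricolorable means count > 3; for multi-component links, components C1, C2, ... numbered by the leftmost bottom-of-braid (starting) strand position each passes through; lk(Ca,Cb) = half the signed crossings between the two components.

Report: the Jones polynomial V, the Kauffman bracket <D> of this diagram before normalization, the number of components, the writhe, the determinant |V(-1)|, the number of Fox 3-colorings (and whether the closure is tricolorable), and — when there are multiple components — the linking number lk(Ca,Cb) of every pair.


V = t^-4 - 2t^-3 + 3t^-2 - 4t^-1 + 5 - 4t + 3t^2 - 2t^3 + t^4
<D> = A^-16 - 2A^-12 + 3A^-8 - 4A^-4 + 5 - 4A^4 + 3A^8 - 2A^12 + A^16 (w = 0)
1 component over 10 crossings, w = 0
3 Fox colorings among 3^10, |V(-1)| = 25: not tricolorable
why: palindromic: swapping t for 1/t fixes V


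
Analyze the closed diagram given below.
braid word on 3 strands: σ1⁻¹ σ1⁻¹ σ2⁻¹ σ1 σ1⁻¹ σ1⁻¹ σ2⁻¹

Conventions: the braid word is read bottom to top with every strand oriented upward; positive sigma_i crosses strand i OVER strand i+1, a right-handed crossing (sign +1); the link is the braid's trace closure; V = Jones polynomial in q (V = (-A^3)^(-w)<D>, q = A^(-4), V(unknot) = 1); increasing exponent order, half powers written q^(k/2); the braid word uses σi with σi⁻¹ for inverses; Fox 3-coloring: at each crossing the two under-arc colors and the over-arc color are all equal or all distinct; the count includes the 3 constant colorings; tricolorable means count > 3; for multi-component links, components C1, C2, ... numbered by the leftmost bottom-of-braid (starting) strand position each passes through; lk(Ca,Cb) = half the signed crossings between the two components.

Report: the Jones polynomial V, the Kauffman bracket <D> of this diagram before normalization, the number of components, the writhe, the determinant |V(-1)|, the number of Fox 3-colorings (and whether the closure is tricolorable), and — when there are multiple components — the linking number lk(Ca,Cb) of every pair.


V = -q^(-11/2) + q^(-9/2) - q^(-7/2) - q^(-3/2)
<D> = A^-9 + A^-1 - A^3 + A^7 (w = -5)
2 components over 7 crossings, w = -5
lk(C1,C2): -2
3 Fox colorings among 3^7, |V(-1)| = 4: not tricolorable
why: summing lk over 1 pair gives -2


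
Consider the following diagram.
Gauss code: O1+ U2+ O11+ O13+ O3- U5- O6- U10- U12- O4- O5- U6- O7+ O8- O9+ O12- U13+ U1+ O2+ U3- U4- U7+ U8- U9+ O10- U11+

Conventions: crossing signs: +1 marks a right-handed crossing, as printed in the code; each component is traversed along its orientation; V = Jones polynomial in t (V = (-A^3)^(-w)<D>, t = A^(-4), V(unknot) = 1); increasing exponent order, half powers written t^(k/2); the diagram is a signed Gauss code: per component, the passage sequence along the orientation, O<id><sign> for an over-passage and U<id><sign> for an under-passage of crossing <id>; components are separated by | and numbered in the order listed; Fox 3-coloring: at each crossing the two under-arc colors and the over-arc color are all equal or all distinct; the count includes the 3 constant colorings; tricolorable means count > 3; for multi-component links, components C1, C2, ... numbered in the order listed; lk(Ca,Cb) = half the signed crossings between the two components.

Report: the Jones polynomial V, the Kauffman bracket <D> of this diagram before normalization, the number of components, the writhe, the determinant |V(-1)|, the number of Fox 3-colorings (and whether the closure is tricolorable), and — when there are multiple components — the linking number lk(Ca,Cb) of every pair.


Jones polynomial: V(t) = -t^-5 + t^-4 - t^-3 + 2t^-2 - t^-1 + 2 - t
<D> = A^-7 - 2A^-3 + A - 2A^5 + A^9 - A^13 + A^17; writhe -1
components 1, writhe -1 (13 crossings)
3-colorings: 9 of 3^13, det 9 — tricolorable
note: the span of V is 6, forcing >= 6 crossings in any diagram


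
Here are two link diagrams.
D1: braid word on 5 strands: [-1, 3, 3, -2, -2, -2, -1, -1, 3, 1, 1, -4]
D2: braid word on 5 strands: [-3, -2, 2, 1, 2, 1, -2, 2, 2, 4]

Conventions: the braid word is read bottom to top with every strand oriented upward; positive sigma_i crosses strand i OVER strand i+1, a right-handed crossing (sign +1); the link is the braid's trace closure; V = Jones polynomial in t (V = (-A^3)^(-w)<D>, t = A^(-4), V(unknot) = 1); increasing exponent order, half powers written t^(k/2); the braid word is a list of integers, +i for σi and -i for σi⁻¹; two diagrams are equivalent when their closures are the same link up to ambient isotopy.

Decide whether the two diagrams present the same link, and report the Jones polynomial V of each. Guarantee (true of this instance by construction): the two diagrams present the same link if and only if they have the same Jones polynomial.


same link: no
V(D1) = -t^-3 + t^-2 - t^-1 + 3 - t + t^2 - t^3  [12 crossings, <D> = -A^-18 + A^-14 - A^-10 + 3A^-6 - A^-2 + A^2 - A^6, w = -2]
V(D2) = t + t^3 - t^4  (w +4, c 10, <D> = -A^-4 + 1 + A^8)
note: 2 classes among 2 diagrams; unequal V(t) rules out equality


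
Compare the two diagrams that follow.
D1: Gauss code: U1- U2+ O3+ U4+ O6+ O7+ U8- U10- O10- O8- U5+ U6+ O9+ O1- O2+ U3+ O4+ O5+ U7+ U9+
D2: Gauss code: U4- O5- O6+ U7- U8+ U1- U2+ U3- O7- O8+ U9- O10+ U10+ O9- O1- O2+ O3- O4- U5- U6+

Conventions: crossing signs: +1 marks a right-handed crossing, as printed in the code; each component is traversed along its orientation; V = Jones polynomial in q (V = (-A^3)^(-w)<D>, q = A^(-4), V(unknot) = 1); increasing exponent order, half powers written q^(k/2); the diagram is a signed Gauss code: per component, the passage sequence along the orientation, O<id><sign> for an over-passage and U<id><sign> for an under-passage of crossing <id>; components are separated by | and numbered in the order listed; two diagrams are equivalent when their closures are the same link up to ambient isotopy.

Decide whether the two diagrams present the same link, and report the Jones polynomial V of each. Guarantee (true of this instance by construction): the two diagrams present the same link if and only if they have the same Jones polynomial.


same link: no
V(D1) = q^2 + q^4 - q^5 + q^6 - q^7  [10 crossings, <D> = -A^-16 + A^-12 - A^-8 + A^-4 + A^4, w = +4]
D2 (bracket A^-6; 10 crossings at w = -2): V = 1
note: V(q) takes 2 values over 2 diagrams, fixing the grouping


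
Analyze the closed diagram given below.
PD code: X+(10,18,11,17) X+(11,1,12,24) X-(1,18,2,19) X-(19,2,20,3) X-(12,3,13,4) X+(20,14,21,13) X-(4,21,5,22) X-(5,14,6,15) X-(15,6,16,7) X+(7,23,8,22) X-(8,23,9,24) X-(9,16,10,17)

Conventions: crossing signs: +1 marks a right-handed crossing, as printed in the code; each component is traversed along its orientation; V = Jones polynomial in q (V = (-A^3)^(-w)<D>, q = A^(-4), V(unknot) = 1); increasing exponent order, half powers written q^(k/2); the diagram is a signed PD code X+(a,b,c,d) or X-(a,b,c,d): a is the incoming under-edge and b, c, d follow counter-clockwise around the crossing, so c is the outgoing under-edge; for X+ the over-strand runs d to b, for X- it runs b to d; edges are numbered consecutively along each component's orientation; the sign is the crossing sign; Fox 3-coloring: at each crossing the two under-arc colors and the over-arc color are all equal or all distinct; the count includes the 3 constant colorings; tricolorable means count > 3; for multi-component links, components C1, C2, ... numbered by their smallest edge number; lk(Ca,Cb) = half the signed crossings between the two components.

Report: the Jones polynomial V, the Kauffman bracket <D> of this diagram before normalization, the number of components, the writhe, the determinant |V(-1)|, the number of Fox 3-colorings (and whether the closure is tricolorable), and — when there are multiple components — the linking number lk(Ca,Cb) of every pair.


V(q) = q^-7 - 2q^-6 + 2q^-5 - 3q^-4 + 3q^-3 - 2q^-2 + 2q^-1
bracket: 2A^-8 - 2A^-4 + 3 - 3A^4 + 2A^8 - 2A^12 + A^16, w = -4
1 component, writhe -4, over 12 crossings
det 15, colorings 9 of 3^12 — tricolorable
observation: V spans 6 powers of q: at least 6 crossings in any diagram
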